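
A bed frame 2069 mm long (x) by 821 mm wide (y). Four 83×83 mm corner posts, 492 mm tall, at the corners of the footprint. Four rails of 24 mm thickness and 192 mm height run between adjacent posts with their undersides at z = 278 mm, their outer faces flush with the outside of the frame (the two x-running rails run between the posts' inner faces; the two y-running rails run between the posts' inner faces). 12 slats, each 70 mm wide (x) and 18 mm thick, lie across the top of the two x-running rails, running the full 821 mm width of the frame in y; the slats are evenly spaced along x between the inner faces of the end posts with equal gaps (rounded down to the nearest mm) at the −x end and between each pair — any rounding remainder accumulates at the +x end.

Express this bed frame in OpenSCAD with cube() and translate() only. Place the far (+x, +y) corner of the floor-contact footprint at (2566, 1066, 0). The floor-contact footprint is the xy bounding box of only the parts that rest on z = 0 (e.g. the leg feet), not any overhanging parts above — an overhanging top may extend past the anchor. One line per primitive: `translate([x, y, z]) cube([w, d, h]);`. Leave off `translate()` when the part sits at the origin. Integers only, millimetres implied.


// slat z = rail_z + rail_h = 278 + 192 = 470
// slat gap = ⌊(1903 − 12·70) / 13⌋ = 81
translate([497, 245, 0]) cube([83, 83, 492]);
translate([497, 983, 0]) cube([83, 83, 492]);
translate([2483, 245, 0]) cube([83, 83, 492]);
translate([2483, 983, 0]) cube([83, 83, 492]);
translate([580, 245, 278]) cube([1903, 24, 192]);
translate([580, 1042, 278]) cube([1903, 24, 192]);
translate([497, 328, 278]) cube([24, 655, 192]);
translate([2542, 328, 278]) cube([24, 655, 192]);
translate([661, 245, 470]) cube([70, 821, 18]);
translate([812, 245, 470]) cube([70, 821, 18]);
translate([963, 245, 470]) cube([70, 821, 18]);
translate([1114, 245, 470]) cube([70, 821, 18]);
translate([1265, 245, 470]) cube([70, 821, 18]);
translate([1416, 245, 470]) cube([70, 821, 18]);
translate([1567, 245, 470]) cube([70, 821, 18]);
translate([1718, 245, 470]) cube([70, 821, 18]);
translate([1869, 245, 470]) cube([70, 821, 18]);
translate([2020, 245, 470]) cube([70, 821, 18]);
translate([2171, 245, 470]) cube([70, 821, 18]);
translate([2322, 245, 470]) cube([70, 821, 18]);


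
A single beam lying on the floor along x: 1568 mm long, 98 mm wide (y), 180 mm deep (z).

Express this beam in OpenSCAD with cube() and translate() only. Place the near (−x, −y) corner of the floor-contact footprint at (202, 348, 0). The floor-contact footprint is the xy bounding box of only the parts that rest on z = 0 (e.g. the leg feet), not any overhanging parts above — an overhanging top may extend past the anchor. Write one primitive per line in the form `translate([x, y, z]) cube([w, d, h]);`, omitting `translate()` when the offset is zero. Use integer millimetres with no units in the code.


translate([202, 348, 0]) cube([1568, 98, 180]);


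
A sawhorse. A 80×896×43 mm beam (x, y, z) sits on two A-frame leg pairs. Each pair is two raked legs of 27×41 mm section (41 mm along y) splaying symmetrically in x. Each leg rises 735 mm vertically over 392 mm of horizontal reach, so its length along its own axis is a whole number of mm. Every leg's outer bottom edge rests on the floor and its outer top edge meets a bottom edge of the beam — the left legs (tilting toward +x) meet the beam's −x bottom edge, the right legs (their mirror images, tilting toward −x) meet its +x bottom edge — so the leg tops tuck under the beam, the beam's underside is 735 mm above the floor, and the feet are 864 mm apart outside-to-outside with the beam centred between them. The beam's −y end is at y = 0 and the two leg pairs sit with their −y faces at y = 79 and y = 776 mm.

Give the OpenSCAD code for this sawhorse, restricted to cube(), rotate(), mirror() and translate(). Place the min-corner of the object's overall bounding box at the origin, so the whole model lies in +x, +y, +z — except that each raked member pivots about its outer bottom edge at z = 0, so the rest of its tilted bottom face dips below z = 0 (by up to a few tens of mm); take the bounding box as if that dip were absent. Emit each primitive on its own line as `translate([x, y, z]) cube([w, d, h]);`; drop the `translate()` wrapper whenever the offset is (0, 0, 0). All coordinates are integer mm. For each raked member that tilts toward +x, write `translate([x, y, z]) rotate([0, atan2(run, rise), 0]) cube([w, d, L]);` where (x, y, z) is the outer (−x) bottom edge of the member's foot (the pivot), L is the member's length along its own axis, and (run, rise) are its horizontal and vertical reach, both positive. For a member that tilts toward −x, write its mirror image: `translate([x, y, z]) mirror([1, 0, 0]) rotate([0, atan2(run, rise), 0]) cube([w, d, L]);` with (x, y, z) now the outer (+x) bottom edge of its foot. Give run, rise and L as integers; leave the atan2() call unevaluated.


// leg length = √(392² + 735²) = 833
// right-leg outer foot x = 2·392 + 80 = 864
// beam min-corner = (392, 0, 735)
translate([392, 0, 735]) cube([80, 896, 43]);
translate([0, 79, 0]) rotate([0, atan2(392, 735), 0]) cube([27, 41, 833]);
translate([864, 79, 0]) mirror([1, 0, 0]) rotate([0, atan2(392, 735), 0]) cube([27, 41, 833]);
translate([0, 776, 0]) rotate([0, atan2(392, 735), 0]) cube([27, 41, 833]);
translate([864, 776, 0]) mirror([1, 0, 0]) rotate([0, atan2(392, 735), 0]) cube([27, 41, 833]);


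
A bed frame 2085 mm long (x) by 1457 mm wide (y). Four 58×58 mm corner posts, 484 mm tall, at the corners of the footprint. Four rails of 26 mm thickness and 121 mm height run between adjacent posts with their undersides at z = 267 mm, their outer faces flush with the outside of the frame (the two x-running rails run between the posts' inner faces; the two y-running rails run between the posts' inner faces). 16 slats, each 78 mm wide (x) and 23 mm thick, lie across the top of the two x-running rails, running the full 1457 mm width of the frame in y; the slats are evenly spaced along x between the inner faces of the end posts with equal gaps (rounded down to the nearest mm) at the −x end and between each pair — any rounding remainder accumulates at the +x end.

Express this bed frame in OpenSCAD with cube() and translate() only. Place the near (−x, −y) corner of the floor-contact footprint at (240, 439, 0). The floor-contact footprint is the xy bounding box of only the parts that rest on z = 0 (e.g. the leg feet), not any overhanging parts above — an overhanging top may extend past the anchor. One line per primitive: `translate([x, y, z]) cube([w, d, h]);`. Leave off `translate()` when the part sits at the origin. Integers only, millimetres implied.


// slat z = rail_z + rail_h = 267 + 121 = 388
// slat gap = ⌊(1969 − 16·78) / 17⌋ = 42
translate([240, 439, 0]) cube([58, 58, 484]);
translate([240, 1838, 0]) cube([58, 58, 484]);
translate([2267, 439, 0]) cube([58, 58, 484]);
translate([2267, 1838, 0]) cube([58, 58, 484]);
translate([298, 439, 267]) cube([1969, 26, 121]);
translate([298, 1870, 267]) cube([1969, 26, 121]);
translate([240, 497, 267]) cube([26, 1341, 121]);
translate([2299, 497, 267]) cube([26, 1341, 121]);
translate([340, 439, 388]) cube([78, 1457, 23]);
translate([460, 439, 388]) cube([78, 1457, 23]);
translate([580, 439, 388]) cube([78, 1457, 23]);
translate([700, 439, 388]) cube([78, 1457, 23]);
translate([820, 439, 388]) cube([78, 1457, 23]);
translate([940, 439, 388]) cube([78, 1457, 23]);
translate([1060, 439, 388]) cube([78, 1457, 23]);
translate([1180, 439, 388]) cube([78, 1457, 23]);
translate([1300, 439, 388]) cube([78, 1457, 23]);
translate([1420, 439, 388]) cube([78, 1457, 23]);
translate([1540, 439, 388]) cube([78, 1457, 23]);
translate([1660, 439, 388]) cube([78, 1457, 23]);
translate([1780, 439, 388]) cube([78, 1457, 23]);
translate([1900, 439, 388]) cube([78, 1457, 23]);
translate([2020, 439, 388]) cube([78, 1457, 23]);
translate([2140, 439, 388]) cube([78, 1457, 23]);


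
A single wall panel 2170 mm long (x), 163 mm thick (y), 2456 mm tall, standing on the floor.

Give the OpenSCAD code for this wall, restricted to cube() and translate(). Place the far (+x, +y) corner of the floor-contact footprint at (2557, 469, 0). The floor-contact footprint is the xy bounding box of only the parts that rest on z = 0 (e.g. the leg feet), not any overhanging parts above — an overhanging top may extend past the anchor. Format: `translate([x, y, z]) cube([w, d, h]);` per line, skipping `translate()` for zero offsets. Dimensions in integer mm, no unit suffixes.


translate([387, 306, 0]) cube([2170, 163, 2456]);


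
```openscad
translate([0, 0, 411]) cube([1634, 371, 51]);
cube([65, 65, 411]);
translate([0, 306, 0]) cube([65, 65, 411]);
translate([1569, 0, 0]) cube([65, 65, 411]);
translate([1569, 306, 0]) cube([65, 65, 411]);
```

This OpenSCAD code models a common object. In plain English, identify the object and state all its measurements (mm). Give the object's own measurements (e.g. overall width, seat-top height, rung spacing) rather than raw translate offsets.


A long wooden bench with a 1634 mm (x) × 371 mm (y) seat, 51 mm thick, its top surface 462 mm above the floor. Four 65 mm square legs at the seat corners, flush with the edges, run from z = 0 to the seat underside.


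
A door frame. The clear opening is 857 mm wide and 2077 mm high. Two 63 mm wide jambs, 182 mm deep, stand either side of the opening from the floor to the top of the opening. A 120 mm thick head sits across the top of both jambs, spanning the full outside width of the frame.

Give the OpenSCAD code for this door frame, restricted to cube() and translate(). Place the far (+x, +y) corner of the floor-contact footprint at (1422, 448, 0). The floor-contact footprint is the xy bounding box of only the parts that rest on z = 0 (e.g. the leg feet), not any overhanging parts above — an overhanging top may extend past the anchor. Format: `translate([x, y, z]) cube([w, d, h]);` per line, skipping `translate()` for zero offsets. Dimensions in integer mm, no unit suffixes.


translate([439, 266, 0]) cube([63, 182, 2077]);
translate([1359, 266, 0]) cube([63, 182, 2077]);
translate([439, 266, 2077]) cube([983, 182, 120]);


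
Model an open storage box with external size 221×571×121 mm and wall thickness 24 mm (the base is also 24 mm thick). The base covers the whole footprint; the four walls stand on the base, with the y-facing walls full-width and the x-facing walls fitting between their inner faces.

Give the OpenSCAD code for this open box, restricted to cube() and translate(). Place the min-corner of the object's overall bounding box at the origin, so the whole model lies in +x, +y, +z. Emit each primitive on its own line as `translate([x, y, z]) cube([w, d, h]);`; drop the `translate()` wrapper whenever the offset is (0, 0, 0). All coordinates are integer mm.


cube([221, 571, 24]);
translate([0, 0, 24]) cube([221, 24, 97]);
translate([0, 547, 24]) cube([221, 24, 97]);
translate([0, 24, 24]) cube([24, 523, 97]);
translate([197, 24, 24]) cube([24, 523, 97]);


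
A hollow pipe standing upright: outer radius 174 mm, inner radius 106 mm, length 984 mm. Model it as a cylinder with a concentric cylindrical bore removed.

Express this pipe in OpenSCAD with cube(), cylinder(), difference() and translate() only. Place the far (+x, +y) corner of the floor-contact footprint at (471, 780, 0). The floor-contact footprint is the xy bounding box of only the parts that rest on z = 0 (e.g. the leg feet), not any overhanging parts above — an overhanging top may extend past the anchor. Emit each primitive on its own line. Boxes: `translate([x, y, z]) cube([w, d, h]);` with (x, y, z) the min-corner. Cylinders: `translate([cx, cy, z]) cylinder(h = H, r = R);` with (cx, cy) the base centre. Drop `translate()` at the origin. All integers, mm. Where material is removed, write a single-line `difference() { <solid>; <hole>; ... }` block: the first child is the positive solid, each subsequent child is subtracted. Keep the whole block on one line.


difference() { translate([297, 606, 0]) cylinder(h = 984, r = 174); translate([297, 606, 0]) cylinder(h = 984, r = 106); }


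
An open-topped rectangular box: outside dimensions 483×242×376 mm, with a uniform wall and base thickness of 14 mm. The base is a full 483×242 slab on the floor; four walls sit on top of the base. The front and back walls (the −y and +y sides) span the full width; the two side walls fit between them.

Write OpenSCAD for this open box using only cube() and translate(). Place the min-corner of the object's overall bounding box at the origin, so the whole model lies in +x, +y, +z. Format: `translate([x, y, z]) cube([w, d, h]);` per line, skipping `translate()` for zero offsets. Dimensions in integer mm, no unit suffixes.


cube([483, 242, 14]);
translate([0, 0, 14]) cube([483, 14, 362]);
translate([0, 228, 14]) cube([483, 14, 362]);
translate([0, 14, 14]) cube([14, 214, 362]);
translate([469, 14, 14]) cube([14, 214, 362]);


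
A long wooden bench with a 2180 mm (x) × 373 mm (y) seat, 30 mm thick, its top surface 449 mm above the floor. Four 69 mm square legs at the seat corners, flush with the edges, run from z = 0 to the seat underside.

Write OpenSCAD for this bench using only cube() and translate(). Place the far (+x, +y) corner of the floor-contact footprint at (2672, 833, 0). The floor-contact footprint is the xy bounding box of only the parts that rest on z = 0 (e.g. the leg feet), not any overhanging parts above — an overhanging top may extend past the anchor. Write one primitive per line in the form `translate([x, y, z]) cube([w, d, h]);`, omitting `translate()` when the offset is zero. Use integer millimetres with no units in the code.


translate([492, 460, 419]) cube([2180, 373, 30]);
translate([492, 460, 0]) cube([69, 69, 419]);
translate([492, 764, 0]) cube([69, 69, 419]);
translate([2603, 460, 0]) cube([69, 69, 419]);
translate([2603, 764, 0]) cube([69, 69, 419]);


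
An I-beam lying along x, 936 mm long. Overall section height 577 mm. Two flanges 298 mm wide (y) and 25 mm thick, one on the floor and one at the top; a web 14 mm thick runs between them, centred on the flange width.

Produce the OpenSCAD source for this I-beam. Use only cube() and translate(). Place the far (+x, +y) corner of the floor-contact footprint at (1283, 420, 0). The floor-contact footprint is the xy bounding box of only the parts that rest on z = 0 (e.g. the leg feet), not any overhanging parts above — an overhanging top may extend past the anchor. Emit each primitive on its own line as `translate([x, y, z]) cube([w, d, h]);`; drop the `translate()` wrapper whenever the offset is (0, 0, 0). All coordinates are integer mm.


translate([347, 122, 0]) cube([936, 298, 25]);
translate([347, 264, 25]) cube([936, 14, 527]);
translate([347, 122, 552]) cube([936, 298, 25]);


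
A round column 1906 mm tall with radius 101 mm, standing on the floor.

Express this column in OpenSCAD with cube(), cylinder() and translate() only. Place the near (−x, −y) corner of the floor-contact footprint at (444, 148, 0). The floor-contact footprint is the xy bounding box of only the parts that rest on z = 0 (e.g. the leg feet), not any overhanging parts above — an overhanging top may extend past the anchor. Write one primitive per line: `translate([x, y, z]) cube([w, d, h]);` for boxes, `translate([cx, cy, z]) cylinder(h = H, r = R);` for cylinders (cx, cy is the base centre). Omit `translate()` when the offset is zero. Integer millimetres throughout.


translate([545, 249, 0]) cylinder(h = 1906, r = 101);


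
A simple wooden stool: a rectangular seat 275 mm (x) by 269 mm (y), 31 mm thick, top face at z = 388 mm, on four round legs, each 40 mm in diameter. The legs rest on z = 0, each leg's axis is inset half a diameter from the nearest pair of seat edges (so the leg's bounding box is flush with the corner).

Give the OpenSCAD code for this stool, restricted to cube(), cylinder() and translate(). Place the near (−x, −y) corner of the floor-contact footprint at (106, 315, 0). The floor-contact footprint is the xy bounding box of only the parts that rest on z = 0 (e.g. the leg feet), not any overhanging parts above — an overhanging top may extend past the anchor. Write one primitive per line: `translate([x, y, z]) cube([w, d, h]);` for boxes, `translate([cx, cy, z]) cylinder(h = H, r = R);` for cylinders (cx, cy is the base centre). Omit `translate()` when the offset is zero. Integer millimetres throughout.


translate([106, 315, 357]) cube([275, 269, 31]);
translate([126, 335, 0]) cylinder(h = 357, r = 20);
translate([361, 335, 0]) cylinder(h = 357, r = 20);
translate([126, 564, 0]) cylinder(h = 357, r = 20);
translate([361, 564, 0]) cylinder(h = 357, r = 20);


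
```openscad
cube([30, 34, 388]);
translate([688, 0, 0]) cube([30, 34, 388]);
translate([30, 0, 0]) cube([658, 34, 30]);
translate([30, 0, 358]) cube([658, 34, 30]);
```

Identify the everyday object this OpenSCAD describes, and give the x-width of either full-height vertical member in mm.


A picture frame. The border width is 30 mm.

Four thin pieces enclosing a rectangular opening — a picture frame. The two full-height stiles are 388 mm tall; the top rail sits at z = 358 and is 30 mm tall, so the border above the opening is 388 − 358 = 30 mm, matching the stile x-width.


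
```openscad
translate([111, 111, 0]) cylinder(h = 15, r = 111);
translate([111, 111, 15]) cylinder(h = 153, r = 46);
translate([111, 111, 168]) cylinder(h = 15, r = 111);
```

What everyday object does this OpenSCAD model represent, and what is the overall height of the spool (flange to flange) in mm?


A spool. The overall height is 183 mm.

Three coaxial cylinders, large–small–large — a spool. Two 15 mm flanges and a 153 mm core give 15 + 153 + 15 = 183 mm.


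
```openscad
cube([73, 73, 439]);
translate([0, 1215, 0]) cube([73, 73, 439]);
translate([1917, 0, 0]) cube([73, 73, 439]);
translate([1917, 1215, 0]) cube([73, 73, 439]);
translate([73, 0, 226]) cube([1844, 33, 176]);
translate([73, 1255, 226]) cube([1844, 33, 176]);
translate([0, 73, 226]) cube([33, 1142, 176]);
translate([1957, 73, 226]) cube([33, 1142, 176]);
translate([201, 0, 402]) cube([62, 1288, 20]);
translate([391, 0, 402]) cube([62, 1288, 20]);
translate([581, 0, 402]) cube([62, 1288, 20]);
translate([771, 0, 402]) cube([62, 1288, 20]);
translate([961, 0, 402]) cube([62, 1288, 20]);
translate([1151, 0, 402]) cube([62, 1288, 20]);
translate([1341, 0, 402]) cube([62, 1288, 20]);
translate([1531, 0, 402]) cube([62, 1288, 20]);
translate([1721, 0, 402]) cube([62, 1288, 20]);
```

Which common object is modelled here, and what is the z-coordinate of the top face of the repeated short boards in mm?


A bed frame. The slat-top height is 422 mm.

Four posts, four rails, and a row of slats — a bed frame. Slats sit on the rails at z = 226 + 176 = 402; with slat thickness 20, the top is 422 mm.


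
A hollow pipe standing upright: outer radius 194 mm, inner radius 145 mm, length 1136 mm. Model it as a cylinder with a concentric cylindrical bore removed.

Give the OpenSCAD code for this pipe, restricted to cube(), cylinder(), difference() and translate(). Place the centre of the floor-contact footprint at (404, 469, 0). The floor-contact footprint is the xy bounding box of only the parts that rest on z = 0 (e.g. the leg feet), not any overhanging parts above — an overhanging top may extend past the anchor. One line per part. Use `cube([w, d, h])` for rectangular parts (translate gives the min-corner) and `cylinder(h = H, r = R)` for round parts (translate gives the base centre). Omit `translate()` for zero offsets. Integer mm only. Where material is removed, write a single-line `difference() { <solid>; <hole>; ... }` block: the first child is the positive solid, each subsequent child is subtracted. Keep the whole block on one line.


difference() { translate([404, 469, 0]) cylinder(h = 1136, r = 194); translate([404, 469, 0]) cylinder(h = 1136, r = 145); }


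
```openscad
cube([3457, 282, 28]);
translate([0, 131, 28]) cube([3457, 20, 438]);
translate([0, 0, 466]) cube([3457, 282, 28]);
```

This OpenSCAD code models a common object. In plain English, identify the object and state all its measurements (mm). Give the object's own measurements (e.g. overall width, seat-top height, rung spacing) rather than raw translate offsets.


An I-beam lying along x, 3457 mm long. Overall section height 494 mm. Two flanges 282 mm wide (y) and 28 mm thick, one on the floor and one at the top; a web 20 mm thick runs between them, centred on the flange width.


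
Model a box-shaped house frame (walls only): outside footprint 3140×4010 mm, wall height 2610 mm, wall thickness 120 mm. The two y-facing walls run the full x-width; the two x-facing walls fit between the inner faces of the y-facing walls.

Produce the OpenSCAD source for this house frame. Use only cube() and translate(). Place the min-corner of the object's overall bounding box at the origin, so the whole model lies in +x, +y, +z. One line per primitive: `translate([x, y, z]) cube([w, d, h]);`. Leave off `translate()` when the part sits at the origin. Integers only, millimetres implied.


cube([3140, 120, 2610]);
translate([0, 3890, 0]) cube([3140, 120, 2610]);
translate([0, 120, 0]) cube([120, 3770, 2610]);
translate([3020, 120, 0]) cube([120, 3770, 2610]);


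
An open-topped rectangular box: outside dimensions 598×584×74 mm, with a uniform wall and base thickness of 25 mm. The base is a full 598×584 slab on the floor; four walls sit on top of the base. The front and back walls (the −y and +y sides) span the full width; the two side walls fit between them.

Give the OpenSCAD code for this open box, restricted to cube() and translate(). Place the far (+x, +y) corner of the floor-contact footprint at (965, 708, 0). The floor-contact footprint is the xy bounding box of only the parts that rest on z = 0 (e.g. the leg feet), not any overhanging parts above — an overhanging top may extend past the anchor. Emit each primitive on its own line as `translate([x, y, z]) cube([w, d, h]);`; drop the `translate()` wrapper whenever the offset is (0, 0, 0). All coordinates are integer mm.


translate([367, 124, 0]) cube([598, 584, 25]);
translate([367, 124, 25]) cube([598, 25, 49]);
translate([367, 683, 25]) cube([598, 25, 49]);
translate([367, 149, 25]) cube([25, 534, 49]);
translate([940, 149, 25]) cube([25, 534, 49]);


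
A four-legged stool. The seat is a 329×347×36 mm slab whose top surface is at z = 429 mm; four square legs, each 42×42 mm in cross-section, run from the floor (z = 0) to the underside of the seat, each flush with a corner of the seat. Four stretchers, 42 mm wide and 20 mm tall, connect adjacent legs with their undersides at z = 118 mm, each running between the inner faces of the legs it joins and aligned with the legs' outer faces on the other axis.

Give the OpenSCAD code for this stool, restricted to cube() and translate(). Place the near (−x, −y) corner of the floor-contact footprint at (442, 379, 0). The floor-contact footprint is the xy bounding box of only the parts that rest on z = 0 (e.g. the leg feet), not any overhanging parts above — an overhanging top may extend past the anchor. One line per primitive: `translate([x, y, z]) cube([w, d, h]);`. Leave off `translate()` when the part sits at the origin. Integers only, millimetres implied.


// leg_h = 429 - 36 = 393
// stretcher span = 329 - 2*42 = 245
translate([442, 379, 393]) cube([329, 347, 36]);
translate([442, 379, 0]) cube([42, 42, 393]);
translate([729, 379, 0]) cube([42, 42, 393]);
translate([442, 684, 0]) cube([42, 42, 393]);
translate([729, 684, 0]) cube([42, 42, 393]);
translate([484, 379, 118]) cube([245, 42, 20]);
translate([484, 684, 118]) cube([245, 42, 20]);
translate([442, 421, 118]) cube([42, 263, 20]);
translate([729, 421, 118]) cube([42, 263, 20]);


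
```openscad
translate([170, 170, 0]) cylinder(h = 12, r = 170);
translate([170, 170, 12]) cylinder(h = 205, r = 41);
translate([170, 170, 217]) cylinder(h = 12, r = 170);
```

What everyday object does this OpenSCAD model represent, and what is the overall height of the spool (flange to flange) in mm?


A spool. The overall height is 229 mm.

Three coaxial cylinders, large–small–large — a spool. Two 12 mm flanges and a 205 mm core give 12 + 205 + 12 = 229 mm.


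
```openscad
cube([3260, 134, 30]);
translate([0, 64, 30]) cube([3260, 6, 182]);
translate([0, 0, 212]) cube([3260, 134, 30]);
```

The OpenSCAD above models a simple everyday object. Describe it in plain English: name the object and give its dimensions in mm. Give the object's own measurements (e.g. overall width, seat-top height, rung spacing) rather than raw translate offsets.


An I-beam lying along x, 3260 mm long. Overall section height 242 mm. Two flanges 134 mm wide (y) and 30 mm thick, one on the floor and one at the top; a web 6 mm thick runs between them, centred on the flange width.


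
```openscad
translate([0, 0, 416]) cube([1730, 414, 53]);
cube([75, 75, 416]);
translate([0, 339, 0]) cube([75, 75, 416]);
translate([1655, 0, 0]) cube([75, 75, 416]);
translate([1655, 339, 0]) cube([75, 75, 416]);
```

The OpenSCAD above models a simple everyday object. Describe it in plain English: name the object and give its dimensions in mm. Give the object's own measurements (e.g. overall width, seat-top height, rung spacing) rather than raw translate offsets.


A long wooden bench with a 1730 mm (x) × 414 mm (y) seat, 53 mm thick, its top surface 469 mm above the floor. Four 75 mm square legs at the seat corners, flush with the edges, run from z = 0 to the seat underside.


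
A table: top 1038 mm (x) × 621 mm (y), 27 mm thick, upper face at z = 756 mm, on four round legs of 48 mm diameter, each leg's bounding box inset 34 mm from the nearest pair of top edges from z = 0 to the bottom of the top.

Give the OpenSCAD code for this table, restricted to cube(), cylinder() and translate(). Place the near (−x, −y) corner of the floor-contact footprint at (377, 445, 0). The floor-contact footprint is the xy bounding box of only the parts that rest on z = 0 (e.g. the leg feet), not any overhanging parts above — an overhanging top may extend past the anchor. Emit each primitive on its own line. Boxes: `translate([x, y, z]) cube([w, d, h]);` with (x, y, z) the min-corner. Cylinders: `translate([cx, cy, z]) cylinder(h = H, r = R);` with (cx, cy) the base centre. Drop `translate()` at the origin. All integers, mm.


translate([343, 411, 729]) cube([1038, 621, 27]);
translate([401, 469, 0]) cylinder(h = 729, r = 24);
translate([1323, 469, 0]) cylinder(h = 729, r = 24);
translate([401, 974, 0]) cylinder(h = 729, r = 24);
translate([1323, 974, 0]) cylinder(h = 729, r = 24);


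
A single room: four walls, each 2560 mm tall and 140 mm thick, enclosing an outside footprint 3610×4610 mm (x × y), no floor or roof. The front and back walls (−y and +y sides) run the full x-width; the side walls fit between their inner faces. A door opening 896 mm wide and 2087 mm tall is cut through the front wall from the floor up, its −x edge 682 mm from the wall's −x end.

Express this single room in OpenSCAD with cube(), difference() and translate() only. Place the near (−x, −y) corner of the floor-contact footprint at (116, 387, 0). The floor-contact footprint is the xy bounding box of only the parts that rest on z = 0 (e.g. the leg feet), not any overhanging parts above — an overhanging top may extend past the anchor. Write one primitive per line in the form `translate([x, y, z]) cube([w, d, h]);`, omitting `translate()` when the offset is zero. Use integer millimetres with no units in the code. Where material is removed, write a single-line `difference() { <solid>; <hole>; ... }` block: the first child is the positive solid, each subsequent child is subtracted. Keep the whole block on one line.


difference() { translate([116, 387, 0]) cube([3610, 140, 2560]); translate([798, 387, 0]) cube([896, 140, 2087]); }
translate([116, 4857, 0]) cube([3610, 140, 2560]);
translate([116, 527, 0]) cube([140, 4330, 2560]);
translate([3586, 527, 0]) cube([140, 4330, 2560]);


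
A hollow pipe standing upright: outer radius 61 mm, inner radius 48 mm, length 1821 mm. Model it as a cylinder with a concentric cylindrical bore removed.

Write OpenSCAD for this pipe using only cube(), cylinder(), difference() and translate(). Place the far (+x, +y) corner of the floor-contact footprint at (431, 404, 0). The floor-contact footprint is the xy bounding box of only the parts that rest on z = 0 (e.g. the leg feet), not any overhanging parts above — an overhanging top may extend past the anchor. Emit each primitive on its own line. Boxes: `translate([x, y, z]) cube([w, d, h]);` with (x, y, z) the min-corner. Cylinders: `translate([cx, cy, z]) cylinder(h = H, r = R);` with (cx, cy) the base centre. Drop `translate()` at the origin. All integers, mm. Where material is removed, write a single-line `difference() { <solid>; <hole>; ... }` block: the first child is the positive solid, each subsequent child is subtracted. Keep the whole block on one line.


difference() { translate([370, 343, 0]) cylinder(h = 1821, r = 61); translate([370, 343, 0]) cylinder(h = 1821, r = 48); }


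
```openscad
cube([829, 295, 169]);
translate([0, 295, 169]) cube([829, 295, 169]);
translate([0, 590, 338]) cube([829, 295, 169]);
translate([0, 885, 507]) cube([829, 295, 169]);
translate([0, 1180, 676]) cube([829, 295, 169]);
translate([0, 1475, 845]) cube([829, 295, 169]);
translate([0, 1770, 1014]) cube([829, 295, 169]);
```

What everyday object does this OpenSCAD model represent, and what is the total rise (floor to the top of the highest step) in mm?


A staircase. The total rise is 1183 mm.

7 identical blocks, each offset up and back from the previous — a staircase. Each step is 169 mm tall and there are 7 of them, so the total rise is 7 × 169 = 1183 mm.


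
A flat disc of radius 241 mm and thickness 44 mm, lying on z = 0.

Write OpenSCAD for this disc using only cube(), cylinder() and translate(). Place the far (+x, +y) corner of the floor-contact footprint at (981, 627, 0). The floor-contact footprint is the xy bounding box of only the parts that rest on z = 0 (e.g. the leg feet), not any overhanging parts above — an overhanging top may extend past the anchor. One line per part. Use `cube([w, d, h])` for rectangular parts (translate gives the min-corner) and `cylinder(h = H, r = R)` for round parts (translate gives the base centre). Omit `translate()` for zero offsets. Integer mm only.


translate([740, 386, 0]) cylinder(h = 44, r = 241);


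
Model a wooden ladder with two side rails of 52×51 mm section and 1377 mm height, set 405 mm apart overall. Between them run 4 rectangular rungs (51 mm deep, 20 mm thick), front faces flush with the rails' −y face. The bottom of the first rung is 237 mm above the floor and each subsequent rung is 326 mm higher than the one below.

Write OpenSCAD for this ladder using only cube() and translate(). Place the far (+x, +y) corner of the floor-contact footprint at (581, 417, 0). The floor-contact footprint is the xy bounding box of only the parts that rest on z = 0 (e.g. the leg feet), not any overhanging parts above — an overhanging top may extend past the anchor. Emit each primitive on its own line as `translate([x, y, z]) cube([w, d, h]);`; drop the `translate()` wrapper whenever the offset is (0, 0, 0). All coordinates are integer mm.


translate([176, 366, 0]) cube([52, 51, 1377]);
translate([529, 366, 0]) cube([52, 51, 1377]);
translate([228, 366, 237]) cube([301, 51, 20]);
translate([228, 366, 563]) cube([301, 51, 20]);
translate([228, 366, 889]) cube([301, 51, 20]);
translate([228, 366, 1215]) cube([301, 51, 20]);


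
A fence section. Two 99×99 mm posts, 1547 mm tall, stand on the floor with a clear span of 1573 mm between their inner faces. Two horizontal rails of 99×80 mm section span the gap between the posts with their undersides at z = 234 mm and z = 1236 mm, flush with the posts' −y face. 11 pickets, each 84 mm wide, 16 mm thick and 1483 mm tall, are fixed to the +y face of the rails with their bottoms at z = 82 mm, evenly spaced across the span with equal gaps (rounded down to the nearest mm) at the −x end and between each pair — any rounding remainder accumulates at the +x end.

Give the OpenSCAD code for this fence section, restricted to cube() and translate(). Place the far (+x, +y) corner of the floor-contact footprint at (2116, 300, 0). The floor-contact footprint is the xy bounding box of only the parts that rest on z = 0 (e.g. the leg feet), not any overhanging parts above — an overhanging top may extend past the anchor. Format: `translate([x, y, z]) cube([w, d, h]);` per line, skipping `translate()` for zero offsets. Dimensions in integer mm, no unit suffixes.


translate([345, 201, 0]) cube([99, 99, 1547]);
translate([2017, 201, 0]) cube([99, 99, 1547]);
translate([444, 201, 234]) cube([1573, 99, 80]);
translate([444, 201, 1236]) cube([1573, 99, 80]);
translate([498, 300, 82]) cube([84, 16, 1483]);
translate([636, 300, 82]) cube([84, 16, 1483]);
translate([774, 300, 82]) cube([84, 16, 1483]);
translate([912, 300, 82]) cube([84, 16, 1483]);
translate([1050, 300, 82]) cube([84, 16, 1483]);
translate([1188, 300, 82]) cube([84, 16, 1483]);
translate([1326, 300, 82]) cube([84, 16, 1483]);
translate([1464, 300, 82]) cube([84, 16, 1483]);
translate([1602, 300, 82]) cube([84, 16, 1483]);
translate([1740, 300, 82]) cube([84, 16, 1483]);
translate([1878, 300, 82]) cube([84, 16, 1483]);


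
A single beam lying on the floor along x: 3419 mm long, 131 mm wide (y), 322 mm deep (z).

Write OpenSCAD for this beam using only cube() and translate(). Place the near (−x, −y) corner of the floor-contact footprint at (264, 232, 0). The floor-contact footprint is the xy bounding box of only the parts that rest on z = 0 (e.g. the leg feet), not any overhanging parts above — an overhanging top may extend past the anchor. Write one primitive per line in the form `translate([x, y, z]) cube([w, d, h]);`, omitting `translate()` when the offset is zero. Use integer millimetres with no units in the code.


translate([264, 232, 0]) cube([3419, 131, 322]);


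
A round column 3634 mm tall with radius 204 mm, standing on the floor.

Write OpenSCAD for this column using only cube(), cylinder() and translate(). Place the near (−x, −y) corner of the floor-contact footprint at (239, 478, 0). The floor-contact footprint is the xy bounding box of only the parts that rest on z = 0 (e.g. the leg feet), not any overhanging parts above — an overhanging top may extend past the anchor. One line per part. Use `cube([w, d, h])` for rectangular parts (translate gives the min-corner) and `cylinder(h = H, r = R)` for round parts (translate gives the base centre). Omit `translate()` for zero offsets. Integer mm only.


translate([443, 682, 0]) cylinder(h = 3634, r = 204);


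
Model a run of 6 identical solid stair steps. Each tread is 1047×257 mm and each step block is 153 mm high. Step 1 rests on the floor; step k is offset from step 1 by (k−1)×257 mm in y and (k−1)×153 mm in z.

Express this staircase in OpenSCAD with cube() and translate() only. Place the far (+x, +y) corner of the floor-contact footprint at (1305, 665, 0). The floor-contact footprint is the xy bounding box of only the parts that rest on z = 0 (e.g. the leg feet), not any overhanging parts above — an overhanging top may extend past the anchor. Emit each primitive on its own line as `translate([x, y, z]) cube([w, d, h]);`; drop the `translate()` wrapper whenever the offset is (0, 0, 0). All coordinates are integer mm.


translate([258, 408, 0]) cube([1047, 257, 153]);
translate([258, 665, 153]) cube([1047, 257, 153]);
translate([258, 922, 306]) cube([1047, 257, 153]);
translate([258, 1179, 459]) cube([1047, 257, 153]);
translate([258, 1436, 612]) cube([1047, 257, 153]);
translate([258, 1693, 765]) cube([1047, 257, 153]);


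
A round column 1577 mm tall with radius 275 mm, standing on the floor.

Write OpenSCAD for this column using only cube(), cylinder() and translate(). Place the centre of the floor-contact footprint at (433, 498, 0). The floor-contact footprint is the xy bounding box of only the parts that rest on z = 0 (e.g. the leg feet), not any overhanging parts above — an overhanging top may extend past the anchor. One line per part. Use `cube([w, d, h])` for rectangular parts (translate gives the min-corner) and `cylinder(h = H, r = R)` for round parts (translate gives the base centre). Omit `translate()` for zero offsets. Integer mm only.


translate([433, 498, 0]) cylinder(h = 1577, r = 275);


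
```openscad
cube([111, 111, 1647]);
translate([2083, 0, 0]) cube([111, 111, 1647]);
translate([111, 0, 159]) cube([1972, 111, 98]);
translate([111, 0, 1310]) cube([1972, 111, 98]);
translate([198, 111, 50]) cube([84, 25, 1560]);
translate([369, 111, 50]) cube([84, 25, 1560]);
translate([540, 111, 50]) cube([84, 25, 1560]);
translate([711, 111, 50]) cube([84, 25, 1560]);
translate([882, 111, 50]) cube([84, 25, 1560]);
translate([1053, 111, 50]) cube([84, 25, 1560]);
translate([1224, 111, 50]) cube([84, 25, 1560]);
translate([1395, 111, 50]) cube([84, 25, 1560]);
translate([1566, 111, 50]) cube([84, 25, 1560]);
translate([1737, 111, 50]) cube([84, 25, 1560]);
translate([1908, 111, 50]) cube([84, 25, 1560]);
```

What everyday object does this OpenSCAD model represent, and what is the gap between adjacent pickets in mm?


A fence section. The picket gap is 87 mm.

Two posts, two rails, 11 pickets — a fence section. Span 1972 mm holds 11 pickets of 84 mm with 12 equal gaps: ⌊(1972 − 11·84) / 12⌋ = 87 mm.


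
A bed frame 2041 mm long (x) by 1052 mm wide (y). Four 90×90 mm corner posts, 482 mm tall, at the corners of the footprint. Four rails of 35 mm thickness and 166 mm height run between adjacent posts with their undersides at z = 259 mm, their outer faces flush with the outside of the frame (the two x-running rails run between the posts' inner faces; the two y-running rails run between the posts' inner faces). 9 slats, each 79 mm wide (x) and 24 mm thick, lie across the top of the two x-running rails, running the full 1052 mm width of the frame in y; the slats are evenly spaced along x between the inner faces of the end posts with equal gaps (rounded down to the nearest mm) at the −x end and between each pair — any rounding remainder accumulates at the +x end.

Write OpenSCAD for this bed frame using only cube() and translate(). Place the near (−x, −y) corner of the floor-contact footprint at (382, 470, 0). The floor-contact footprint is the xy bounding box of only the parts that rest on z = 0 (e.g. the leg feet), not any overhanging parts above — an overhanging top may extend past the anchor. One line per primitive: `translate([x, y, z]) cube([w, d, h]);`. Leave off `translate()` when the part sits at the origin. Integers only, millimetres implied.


// slat z = rail_z + rail_h = 259 + 166 = 425
// slat gap = ⌊(1861 − 9·79) / 10⌋ = 115
translate([382, 470, 0]) cube([90, 90, 482]);
translate([382, 1432, 0]) cube([90, 90, 482]);
translate([2333, 470, 0]) cube([90, 90, 482]);
translate([2333, 1432, 0]) cube([90, 90, 482]);
translate([472, 470, 259]) cube([1861, 35, 166]);
translate([472, 1487, 259]) cube([1861, 35, 166]);
translate([382, 560, 259]) cube([35, 872, 166]);
translate([2388, 560, 259]) cube([35, 872, 166]);
translate([587, 470, 425]) cube([79, 1052, 24]);
translate([781, 470, 425]) cube([79, 1052, 24]);
translate([975, 470, 425]) cube([79, 1052, 24]);
translate([1169, 470, 425]) cube([79, 1052, 24]);
translate([1363, 470, 425]) cube([79, 1052, 24]);
translate([1557, 470, 425]) cube([79, 1052, 24]);
translate([1751, 470, 425]) cube([79, 1052, 24]);
translate([1945, 470, 425]) cube([79, 1052, 24]);
translate([2139, 470, 425]) cube([79, 1052, 24]);


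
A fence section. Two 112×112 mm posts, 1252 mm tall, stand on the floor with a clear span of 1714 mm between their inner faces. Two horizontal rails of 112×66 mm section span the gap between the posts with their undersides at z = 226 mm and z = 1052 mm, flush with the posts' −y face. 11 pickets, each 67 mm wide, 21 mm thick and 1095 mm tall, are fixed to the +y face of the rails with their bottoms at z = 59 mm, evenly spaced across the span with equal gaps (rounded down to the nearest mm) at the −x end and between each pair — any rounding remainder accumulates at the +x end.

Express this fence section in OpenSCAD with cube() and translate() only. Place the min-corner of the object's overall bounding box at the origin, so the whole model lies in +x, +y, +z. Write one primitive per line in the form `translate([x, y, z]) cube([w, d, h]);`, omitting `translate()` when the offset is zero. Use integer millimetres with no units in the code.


cube([112, 112, 1252]);
translate([1826, 0, 0]) cube([112, 112, 1252]);
translate([112, 0, 226]) cube([1714, 112, 66]);
translate([112, 0, 1052]) cube([1714, 112, 66]);
translate([193, 112, 59]) cube([67, 21, 1095]);
translate([341, 112, 59]) cube([67, 21, 1095]);
translate([489, 112, 59]) cube([67, 21, 1095]);
translate([637, 112, 59]) cube([67, 21, 1095]);
translate([785, 112, 59]) cube([67, 21, 1095]);
translate([933, 112, 59]) cube([67, 21, 1095]);
translate([1081, 112, 59]) cube([67, 21, 1095]);
translate([1229, 112, 59]) cube([67, 21, 1095]);
translate([1377, 112, 59]) cube([67, 21, 1095]);
translate([1525, 112, 59]) cube([67, 21, 1095]);
translate([1673, 112, 59]) cube([67, 21, 1095]);
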